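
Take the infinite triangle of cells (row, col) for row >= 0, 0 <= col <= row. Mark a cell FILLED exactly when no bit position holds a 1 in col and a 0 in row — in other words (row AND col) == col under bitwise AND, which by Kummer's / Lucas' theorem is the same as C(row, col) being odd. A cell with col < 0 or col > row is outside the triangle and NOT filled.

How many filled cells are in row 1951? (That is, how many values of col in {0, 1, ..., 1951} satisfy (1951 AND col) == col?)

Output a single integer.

Answer: 512

Derivation:
1951 in binary = 11110011111
popcount(1951) = number of 1-bits in 11110011111 = 9
A col c satisfies (1951 AND c) == c iff every set bit of c is also set in 1951; each of the 9 set bits of 1951 can independently be on or off in c.
count = 2^9 = 512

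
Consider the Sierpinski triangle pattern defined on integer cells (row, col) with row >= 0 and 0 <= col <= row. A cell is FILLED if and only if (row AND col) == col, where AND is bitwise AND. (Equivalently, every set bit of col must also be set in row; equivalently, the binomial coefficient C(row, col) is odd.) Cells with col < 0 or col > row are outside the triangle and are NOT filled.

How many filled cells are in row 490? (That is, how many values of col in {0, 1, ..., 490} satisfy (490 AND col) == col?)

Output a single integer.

490 in binary = 111101010
popcount(490) = number of 1-bits in 111101010 = 6
A col c satisfies (490 AND c) == c iff every set bit of c is also set in 490; each of the 6 set bits of 490 can independently be on or off in c.
count = 2^6 = 64

Answer: 64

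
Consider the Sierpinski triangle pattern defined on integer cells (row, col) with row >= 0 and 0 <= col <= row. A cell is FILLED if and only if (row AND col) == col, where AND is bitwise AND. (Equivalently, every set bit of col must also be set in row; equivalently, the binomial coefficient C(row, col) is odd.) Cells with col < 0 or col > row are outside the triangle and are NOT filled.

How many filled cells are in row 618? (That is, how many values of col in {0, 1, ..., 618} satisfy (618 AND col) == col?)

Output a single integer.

618 in binary = 1001101010
popcount(618) = number of 1-bits in 1001101010 = 5
A col c satisfies (618 AND c) == c iff every set bit of c is also set in 618; each of the 5 set bits of 618 can independently be on or off in c.
count = 2^5 = 32

Answer: 32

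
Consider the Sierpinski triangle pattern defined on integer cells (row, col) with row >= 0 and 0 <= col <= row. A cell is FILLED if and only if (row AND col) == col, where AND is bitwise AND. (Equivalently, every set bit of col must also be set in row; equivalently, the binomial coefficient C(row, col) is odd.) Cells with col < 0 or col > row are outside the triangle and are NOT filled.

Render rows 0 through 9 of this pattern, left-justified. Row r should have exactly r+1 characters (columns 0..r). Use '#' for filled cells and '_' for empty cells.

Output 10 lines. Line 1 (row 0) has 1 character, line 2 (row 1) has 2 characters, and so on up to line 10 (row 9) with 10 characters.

Answer: #
##
#_#
####
#___#
##__##
#_#_#_#
########
#_______#
##______##

Derivation:
r0=0: #
r1=1: ##
r2=10: #_#
r3=11: ####
r4=100: #___#
r5=101: ##__##
r6=110: #_#_#_#
r7=111: ########
r8=1000: #_______#
r9=1001: ##______##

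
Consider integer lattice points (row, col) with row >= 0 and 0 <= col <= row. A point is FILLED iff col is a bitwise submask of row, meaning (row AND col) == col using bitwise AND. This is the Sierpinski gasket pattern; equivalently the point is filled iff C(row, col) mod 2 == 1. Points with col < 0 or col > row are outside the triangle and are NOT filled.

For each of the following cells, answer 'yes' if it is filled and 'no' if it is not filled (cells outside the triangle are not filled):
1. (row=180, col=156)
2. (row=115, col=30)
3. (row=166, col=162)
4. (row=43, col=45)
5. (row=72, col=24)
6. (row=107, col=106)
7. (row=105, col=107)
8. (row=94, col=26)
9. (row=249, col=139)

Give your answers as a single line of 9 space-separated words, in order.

(180,156): row=0b10110100, col=0b10011100, row AND col = 0b10010100 = 148; 148 != 156 -> empty
(115,30): row=0b1110011, col=0b11110, row AND col = 0b10010 = 18; 18 != 30 -> empty
(166,162): row=0b10100110, col=0b10100010, row AND col = 0b10100010 = 162; 162 == 162 -> filled
(43,45): col outside [0, 43] -> not filled
(72,24): row=0b1001000, col=0b11000, row AND col = 0b1000 = 8; 8 != 24 -> empty
(107,106): row=0b1101011, col=0b1101010, row AND col = 0b1101010 = 106; 106 == 106 -> filled
(105,107): col outside [0, 105] -> not filled
(94,26): row=0b1011110, col=0b11010, row AND col = 0b11010 = 26; 26 == 26 -> filled
(249,139): row=0b11111001, col=0b10001011, row AND col = 0b10001001 = 137; 137 != 139 -> empty

Answer: no no yes no no yes no yes no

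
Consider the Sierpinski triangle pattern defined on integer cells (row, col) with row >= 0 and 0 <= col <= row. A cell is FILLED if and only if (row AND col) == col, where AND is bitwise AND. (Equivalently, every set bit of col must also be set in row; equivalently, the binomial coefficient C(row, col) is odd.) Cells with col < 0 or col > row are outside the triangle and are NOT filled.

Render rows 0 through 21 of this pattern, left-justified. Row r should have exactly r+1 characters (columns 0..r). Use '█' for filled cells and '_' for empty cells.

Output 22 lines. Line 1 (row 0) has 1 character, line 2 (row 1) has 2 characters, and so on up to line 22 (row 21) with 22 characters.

Answer: █
██
█_█
████
█___█
██__██
█_█_█_█
████████
█_______█
██______██
█_█_____█_█
████____████
█___█___█___█
██__██__██__██
█_█_█_█_█_█_█_█
████████████████
█_______________█
██______________██
█_█_____________█_█
████____________████
█___█___________█___█
██__██__________██__██

Derivation:
r0=0: █
r1=1: ██
r2=10: █_█
r3=11: ████
r4=100: █___█
r5=101: ██__██
r6=110: █_█_█_█
r7=111: ████████
r8=1000: █_______█
r9=1001: ██______██
r10=1010: █_█_____█_█
r11=1011: ████____████
r12=1100: █___█___█___█
r13=1101: ██__██__██__██
r14=1110: █_█_█_█_█_█_█_█
r15=1111: ████████████████
r16=10000: █_______________█
r17=10001: ██______________██
r18=10010: █_█_____________█_█
r19=10011: ████____________████
r20=10100: █___█___________█___█
r21=10101: ██__██__________██__██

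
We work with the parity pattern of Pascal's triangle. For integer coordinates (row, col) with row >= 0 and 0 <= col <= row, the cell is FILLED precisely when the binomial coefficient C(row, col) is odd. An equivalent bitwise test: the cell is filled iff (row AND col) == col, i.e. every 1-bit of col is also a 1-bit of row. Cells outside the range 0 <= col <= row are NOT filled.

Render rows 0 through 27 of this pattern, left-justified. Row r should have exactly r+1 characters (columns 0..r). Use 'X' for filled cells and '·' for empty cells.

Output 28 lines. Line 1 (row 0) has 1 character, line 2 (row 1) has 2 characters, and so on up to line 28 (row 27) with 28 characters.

r0=0: X
r1=1: XX
r2=10: X·X
r3=11: XXXX
r4=100: X···X
r5=101: XX··XX
r6=110: X·X·X·X
r7=111: XXXXXXXX
r8=1000: X·······X
r9=1001: XX······XX
r10=1010: X·X·····X·X
r11=1011: XXXX····XXXX
r12=1100: X···X···X···X
r13=1101: XX··XX··XX··XX
r14=1110: X·X·X·X·X·X·X·X
r15=1111: XXXXXXXXXXXXXXXX
r16=10000: X···············X
r17=10001: XX··············XX
r18=10010: X·X·············X·X
r19=10011: XXXX············XXXX
r20=10100: X···X···········X···X
r21=10101: XX··XX··········XX··XX
r22=10110: X·X·X·X·········X·X·X·X
r23=10111: XXXXXXXX········XXXXXXXX
r24=11000: X·······X·······X·······X
r25=11001: XX······XX······XX······XX
r26=11010: X·X·····X·X·····X·X·····X·X
r27=11011: XXXX····XXXX····XXXX····XXXX

Answer: X
XX
X·X
XXXX
X···X
XX··XX
X·X·X·X
XXXXXXXX
X·······X
XX······XX
X·X·····X·X
XXXX····XXXX
X···X···X···X
XX··XX··XX··XX
X·X·X·X·X·X·X·X
XXXXXXXXXXXXXXXX
X···············X
XX··············XX
X·X·············X·X
XXXX············XXXX
X···X···········X···X
XX··XX··········XX··XX
X·X·X·X·········X·X·X·X
XXXXXXXX········XXXXXXXX
X·······X·······X·······X
XX······XX······XX······XX
X·X·····X·X·····X·X·····X·X
XXXX····XXXX····XXXX····XXXX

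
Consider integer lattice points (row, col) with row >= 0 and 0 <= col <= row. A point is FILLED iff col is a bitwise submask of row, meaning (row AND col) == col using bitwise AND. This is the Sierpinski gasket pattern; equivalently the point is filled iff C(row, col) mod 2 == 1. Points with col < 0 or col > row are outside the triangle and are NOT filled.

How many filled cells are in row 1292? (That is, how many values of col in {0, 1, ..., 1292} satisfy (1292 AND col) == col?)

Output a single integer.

1292 in binary = 10100001100
popcount(1292) = number of 1-bits in 10100001100 = 4
A col c satisfies (1292 AND c) == c iff every set bit of c is also set in 1292; each of the 4 set bits of 1292 can independently be on or off in c.
count = 2^4 = 16

Answer: 16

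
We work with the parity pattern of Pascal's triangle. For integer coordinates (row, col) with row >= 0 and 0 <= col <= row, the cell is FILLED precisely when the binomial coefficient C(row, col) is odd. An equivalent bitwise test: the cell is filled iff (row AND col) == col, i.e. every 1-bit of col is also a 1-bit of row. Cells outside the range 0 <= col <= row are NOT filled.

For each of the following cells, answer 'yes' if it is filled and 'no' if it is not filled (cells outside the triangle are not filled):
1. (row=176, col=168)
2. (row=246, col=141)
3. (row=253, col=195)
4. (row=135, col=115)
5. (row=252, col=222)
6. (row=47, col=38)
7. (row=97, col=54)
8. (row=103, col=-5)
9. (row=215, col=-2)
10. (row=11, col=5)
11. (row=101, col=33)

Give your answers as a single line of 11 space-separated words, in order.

Answer: no no no no no yes no no no no yes

Derivation:
(176,168): row=0b10110000, col=0b10101000, row AND col = 0b10100000 = 160; 160 != 168 -> empty
(246,141): row=0b11110110, col=0b10001101, row AND col = 0b10000100 = 132; 132 != 141 -> empty
(253,195): row=0b11111101, col=0b11000011, row AND col = 0b11000001 = 193; 193 != 195 -> empty
(135,115): row=0b10000111, col=0b1110011, row AND col = 0b11 = 3; 3 != 115 -> empty
(252,222): row=0b11111100, col=0b11011110, row AND col = 0b11011100 = 220; 220 != 222 -> empty
(47,38): row=0b101111, col=0b100110, row AND col = 0b100110 = 38; 38 == 38 -> filled
(97,54): row=0b1100001, col=0b110110, row AND col = 0b100000 = 32; 32 != 54 -> empty
(103,-5): col outside [0, 103] -> not filled
(215,-2): col outside [0, 215] -> not filled
(11,5): row=0b1011, col=0b101, row AND col = 0b1 = 1; 1 != 5 -> empty
(101,33): row=0b1100101, col=0b100001, row AND col = 0b100001 = 33; 33 == 33 -> filled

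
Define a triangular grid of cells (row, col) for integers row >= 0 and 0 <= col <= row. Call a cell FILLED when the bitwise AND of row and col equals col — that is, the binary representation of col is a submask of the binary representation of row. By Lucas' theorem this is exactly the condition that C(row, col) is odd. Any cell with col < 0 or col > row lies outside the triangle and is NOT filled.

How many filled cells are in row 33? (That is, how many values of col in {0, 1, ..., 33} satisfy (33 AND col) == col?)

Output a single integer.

Answer: 4

Derivation:
33 in binary = 100001
popcount(33) = number of 1-bits in 100001 = 2
A col c satisfies (33 AND c) == c iff every set bit of c is also set in 33; each of the 2 set bits of 33 can independently be on or off in c.
count = 2^2 = 4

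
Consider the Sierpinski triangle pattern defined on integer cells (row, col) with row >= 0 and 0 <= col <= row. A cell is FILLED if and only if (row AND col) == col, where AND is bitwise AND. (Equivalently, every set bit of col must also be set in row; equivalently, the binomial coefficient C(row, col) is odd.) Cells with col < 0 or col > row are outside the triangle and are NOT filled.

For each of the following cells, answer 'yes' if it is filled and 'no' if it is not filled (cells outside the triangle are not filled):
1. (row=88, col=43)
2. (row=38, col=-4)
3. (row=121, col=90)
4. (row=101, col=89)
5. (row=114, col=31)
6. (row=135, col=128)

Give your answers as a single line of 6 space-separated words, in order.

Answer: no no no no no yes

Derivation:
(88,43): row=0b1011000, col=0b101011, row AND col = 0b1000 = 8; 8 != 43 -> empty
(38,-4): col outside [0, 38] -> not filled
(121,90): row=0b1111001, col=0b1011010, row AND col = 0b1011000 = 88; 88 != 90 -> empty
(101,89): row=0b1100101, col=0b1011001, row AND col = 0b1000001 = 65; 65 != 89 -> empty
(114,31): row=0b1110010, col=0b11111, row AND col = 0b10010 = 18; 18 != 31 -> empty
(135,128): row=0b10000111, col=0b10000000, row AND col = 0b10000000 = 128; 128 == 128 -> filled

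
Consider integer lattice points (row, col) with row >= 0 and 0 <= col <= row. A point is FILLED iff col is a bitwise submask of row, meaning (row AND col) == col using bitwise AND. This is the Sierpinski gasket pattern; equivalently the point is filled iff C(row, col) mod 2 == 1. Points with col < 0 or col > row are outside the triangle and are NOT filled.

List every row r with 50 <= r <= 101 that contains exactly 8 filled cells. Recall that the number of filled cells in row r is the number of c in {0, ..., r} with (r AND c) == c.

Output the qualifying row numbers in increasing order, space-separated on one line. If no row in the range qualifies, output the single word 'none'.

Answer: 50 52 56 67 69 70 73 74 76 81 82 84 88 97 98 100

Derivation:
Row r has 2^popcount(r) filled cells, so we need popcount(r) = log2(8) = 3.
Scan r = 50..101 and keep those with exactly 3 one-bits:
r=50=110010 popcount=3 -> KEEP
r=51=110011 popcount=4 -> skip
r=52=110100 popcount=3 -> KEEP
r=53=110101 popcount=4 -> skip
r=54=110110 popcount=4 -> skip
r=55=110111 popcount=5 -> skip
r=56=111000 popcount=3 -> KEEP
r=57=111001 popcount=4 -> skip
r=58=111010 popcount=4 -> skip
r=59=111011 popcount=5 -> skip
r=60=111100 popcount=4 -> skip
r=61=111101 popcount=5 -> skip
r=62=111110 popcount=5 -> skip
r=63=111111 popcount=6 -> skip
r=64=1000000 popcount=1 -> skip
r=65=1000001 popcount=2 -> skip
r=66=1000010 popcount=2 -> skip
r=67=1000011 popcount=3 -> KEEP
r=68=1000100 popcount=2 -> skip
r=69=1000101 popcount=3 -> KEEP
r=70=1000110 popcount=3 -> KEEP
r=71=1000111 popcount=4 -> skip
r=72=1001000 popcount=2 -> skip
r=73=1001001 popcount=3 -> KEEP
r=74=1001010 popcount=3 -> KEEP
r=75=1001011 popcount=4 -> skip
r=76=1001100 popcount=3 -> KEEP
r=77=1001101 popcount=4 -> skip
r=78=1001110 popcount=4 -> skip
r=79=1001111 popcount=5 -> skip
r=80=1010000 popcount=2 -> skip
r=81=1010001 popcount=3 -> KEEP
r=82=1010010 popcount=3 -> KEEP
r=83=1010011 popcount=4 -> skip
r=84=1010100 popcount=3 -> KEEP
r=85=1010101 popcount=4 -> skip
r=86=1010110 popcount=4 -> skip
r=87=1010111 popcount=5 -> skip
r=88=1011000 popcount=3 -> KEEP
r=89=1011001 popcount=4 -> skip
r=90=1011010 popcount=4 -> skip
r=91=1011011 popcount=5 -> skip
r=92=1011100 popcount=4 -> skip
r=93=1011101 popcount=5 -> skip
r=94=1011110 popcount=5 -> skip
r=95=1011111 popcount=6 -> skip
r=96=1100000 popcount=2 -> skip
r=97=1100001 popcount=3 -> KEEP
r=98=1100010 popcount=3 -> KEEP
r=99=1100011 popcount=4 -> skip
r=100=1100100 popcount=3 -> KEEP
r=101=1100101 popcount=4 -> skip
Kept rows: 50 52 56 67 69 70 73 74 76 81 82 84 88 97 98 100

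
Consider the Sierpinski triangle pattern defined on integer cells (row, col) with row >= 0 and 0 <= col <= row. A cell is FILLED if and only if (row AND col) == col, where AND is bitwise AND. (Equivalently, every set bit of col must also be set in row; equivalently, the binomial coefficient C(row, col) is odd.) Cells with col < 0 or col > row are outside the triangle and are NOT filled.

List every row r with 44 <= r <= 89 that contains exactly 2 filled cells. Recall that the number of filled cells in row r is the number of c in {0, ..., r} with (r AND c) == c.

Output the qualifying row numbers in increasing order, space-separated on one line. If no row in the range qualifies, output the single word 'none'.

Answer: 64

Derivation:
Row r has 2^popcount(r) filled cells, so we need popcount(r) = log2(2) = 1.
Scan r = 44..89 and keep those with exactly 1 one-bits:
r=44=101100 popcount=3 -> skip
r=45=101101 popcount=4 -> skip
r=46=101110 popcount=4 -> skip
r=47=101111 popcount=5 -> skip
r=48=110000 popcount=2 -> skip
r=49=110001 popcount=3 -> skip
r=50=110010 popcount=3 -> skip
r=51=110011 popcount=4 -> skip
r=52=110100 popcount=3 -> skip
r=53=110101 popcount=4 -> skip
r=54=110110 popcount=4 -> skip
r=55=110111 popcount=5 -> skip
r=56=111000 popcount=3 -> skip
r=57=111001 popcount=4 -> skip
r=58=111010 popcount=4 -> skip
r=59=111011 popcount=5 -> skip
r=60=111100 popcount=4 -> skip
r=61=111101 popcount=5 -> skip
r=62=111110 popcount=5 -> skip
r=63=111111 popcount=6 -> skip
r=64=1000000 popcount=1 -> KEEP
r=65=1000001 popcount=2 -> skip
r=66=1000010 popcount=2 -> skip
r=67=1000011 popcount=3 -> skip
r=68=1000100 popcount=2 -> skip
r=69=1000101 popcount=3 -> skip
r=70=1000110 popcount=3 -> skip
r=71=1000111 popcount=4 -> skip
r=72=1001000 popcount=2 -> skip
r=73=1001001 popcount=3 -> skip
r=74=1001010 popcount=3 -> skip
r=75=1001011 popcount=4 -> skip
r=76=1001100 popcount=3 -> skip
r=77=1001101 popcount=4 -> skip
r=78=1001110 popcount=4 -> skip
r=79=1001111 popcount=5 -> skip
r=80=1010000 popcount=2 -> skip
r=81=1010001 popcount=3 -> skip
r=82=1010010 popcount=3 -> skip
r=83=1010011 popcount=4 -> skip
r=84=1010100 popcount=3 -> skip
r=85=1010101 popcount=4 -> skip
r=86=1010110 popcount=4 -> skip
r=87=1010111 popcount=5 -> skip
r=88=1011000 popcount=3 -> skip
r=89=1011001 popcount=4 -> skip
Kept rows: 64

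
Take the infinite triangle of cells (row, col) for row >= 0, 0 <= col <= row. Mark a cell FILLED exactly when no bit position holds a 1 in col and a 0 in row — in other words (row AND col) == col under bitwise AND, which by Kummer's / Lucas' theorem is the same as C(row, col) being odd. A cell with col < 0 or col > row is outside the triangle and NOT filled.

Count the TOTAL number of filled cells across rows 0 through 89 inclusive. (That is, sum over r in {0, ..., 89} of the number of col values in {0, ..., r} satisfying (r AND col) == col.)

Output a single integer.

r0=0 pc0: +1 =1
r1=1 pc1: +2 =3
r2=10 pc1: +2 =5
r3=11 pc2: +4 =9
r4=100 pc1: +2 =11
r5=101 pc2: +4 =15
r6=110 pc2: +4 =19
r7=111 pc3: +8 =27
r8=1000 pc1: +2 =29
r9=1001 pc2: +4 =33
r10=1010 pc2: +4 =37
r11=1011 pc3: +8 =45
r12=1100 pc2: +4 =49
r13=1101 pc3: +8 =57
r14=1110 pc3: +8 =65
r15=1111 pc4: +16 =81
r16=10000 pc1: +2 =83
r17=10001 pc2: +4 =87
r18=10010 pc2: +4 =91
r19=10011 pc3: +8 =99
r20=10100 pc2: +4 =103
r21=10101 pc3: +8 =111
r22=10110 pc3: +8 =119
r23=10111 pc4: +16 =135
r24=11000 pc2: +4 =139
r25=11001 pc3: +8 =147
r26=11010 pc3: +8 =155
r27=11011 pc4: +16 =171
r28=11100 pc3: +8 =179
r29=11101 pc4: +16 =195
r30=11110 pc4: +16 =211
r31=11111 pc5: +32 =243
r32=100000 pc1: +2 =245
r33=100001 pc2: +4 =249
r34=100010 pc2: +4 =253
r35=100011 pc3: +8 =261
r36=100100 pc2: +4 =265
r37=100101 pc3: +8 =273
r38=100110 pc3: +8 =281
r39=100111 pc4: +16 =297
r40=101000 pc2: +4 =301
r41=101001 pc3: +8 =309
r42=101010 pc3: +8 =317
r43=101011 pc4: +16 =333
r44=101100 pc3: +8 =341
r45=101101 pc4: +16 =357
r46=101110 pc4: +16 =373
r47=101111 pc5: +32 =405
r48=110000 pc2: +4 =409
r49=110001 pc3: +8 =417
r50=110010 pc3: +8 =425
r51=110011 pc4: +16 =441
r52=110100 pc3: +8 =449
r53=110101 pc4: +16 =465
r54=110110 pc4: +16 =481
r55=110111 pc5: +32 =513
r56=111000 pc3: +8 =521
r57=111001 pc4: +16 =537
r58=111010 pc4: +16 =553
r59=111011 pc5: +32 =585
r60=111100 pc4: +16 =601
r61=111101 pc5: +32 =633
r62=111110 pc5: +32 =665
r63=111111 pc6: +64 =729
r64=1000000 pc1: +2 =731
r65=1000001 pc2: +4 =735
r66=1000010 pc2: +4 =739
r67=1000011 pc3: +8 =747
r68=1000100 pc2: +4 =751
r69=1000101 pc3: +8 =759
r70=1000110 pc3: +8 =767
r71=1000111 pc4: +16 =783
r72=1001000 pc2: +4 =787
r73=1001001 pc3: +8 =795
r74=1001010 pc3: +8 =803
r75=1001011 pc4: +16 =819
r76=1001100 pc3: +8 =827
r77=1001101 pc4: +16 =843
r78=1001110 pc4: +16 =859
r79=1001111 pc5: +32 =891
r80=1010000 pc2: +4 =895
r81=1010001 pc3: +8 =903
r82=1010010 pc3: +8 =911
r83=1010011 pc4: +16 =927
r84=1010100 pc3: +8 =935
r85=1010101 pc4: +16 =951
r86=1010110 pc4: +16 =967
r87=1010111 pc5: +32 =999
r88=1011000 pc3: +8 =1007
r89=1011001 pc4: +16 =1023

Answer: 1023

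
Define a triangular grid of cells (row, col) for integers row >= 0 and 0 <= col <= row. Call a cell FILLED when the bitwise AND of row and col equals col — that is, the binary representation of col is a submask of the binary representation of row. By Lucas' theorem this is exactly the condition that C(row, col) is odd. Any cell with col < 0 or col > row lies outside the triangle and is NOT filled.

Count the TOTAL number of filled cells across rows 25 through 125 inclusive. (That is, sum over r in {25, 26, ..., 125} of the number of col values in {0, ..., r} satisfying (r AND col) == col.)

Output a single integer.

r25=11001 pc3: +8 =8
r26=11010 pc3: +8 =16
r27=11011 pc4: +16 =32
r28=11100 pc3: +8 =40
r29=11101 pc4: +16 =56
r30=11110 pc4: +16 =72
r31=11111 pc5: +32 =104
r32=100000 pc1: +2 =106
r33=100001 pc2: +4 =110
r34=100010 pc2: +4 =114
r35=100011 pc3: +8 =122
r36=100100 pc2: +4 =126
r37=100101 pc3: +8 =134
r38=100110 pc3: +8 =142
r39=100111 pc4: +16 =158
r40=101000 pc2: +4 =162
r41=101001 pc3: +8 =170
r42=101010 pc3: +8 =178
r43=101011 pc4: +16 =194
r44=101100 pc3: +8 =202
r45=101101 pc4: +16 =218
r46=101110 pc4: +16 =234
r47=101111 pc5: +32 =266
r48=110000 pc2: +4 =270
r49=110001 pc3: +8 =278
r50=110010 pc3: +8 =286
r51=110011 pc4: +16 =302
r52=110100 pc3: +8 =310
r53=110101 pc4: +16 =326
r54=110110 pc4: +16 =342
r55=110111 pc5: +32 =374
r56=111000 pc3: +8 =382
r57=111001 pc4: +16 =398
r58=111010 pc4: +16 =414
r59=111011 pc5: +32 =446
r60=111100 pc4: +16 =462
r61=111101 pc5: +32 =494
r62=111110 pc5: +32 =526
r63=111111 pc6: +64 =590
r64=1000000 pc1: +2 =592
r65=1000001 pc2: +4 =596
r66=1000010 pc2: +4 =600
r67=1000011 pc3: +8 =608
r68=1000100 pc2: +4 =612
r69=1000101 pc3: +8 =620
r70=1000110 pc3: +8 =628
r71=1000111 pc4: +16 =644
r72=1001000 pc2: +4 =648
r73=1001001 pc3: +8 =656
r74=1001010 pc3: +8 =664
r75=1001011 pc4: +16 =680
r76=1001100 pc3: +8 =688
r77=1001101 pc4: +16 =704
r78=1001110 pc4: +16 =720
r79=1001111 pc5: +32 =752
r80=1010000 pc2: +4 =756
r81=1010001 pc3: +8 =764
r82=1010010 pc3: +8 =772
r83=1010011 pc4: +16 =788
r84=1010100 pc3: +8 =796
r85=1010101 pc4: +16 =812
r86=1010110 pc4: +16 =828
r87=1010111 pc5: +32 =860
r88=1011000 pc3: +8 =868
r89=1011001 pc4: +16 =884
r90=1011010 pc4: +16 =900
r91=1011011 pc5: +32 =932
r92=1011100 pc4: +16 =948
r93=1011101 pc5: +32 =980
r94=1011110 pc5: +32 =1012
r95=1011111 pc6: +64 =1076
r96=1100000 pc2: +4 =1080
r97=1100001 pc3: +8 =1088
r98=1100010 pc3: +8 =1096
r99=1100011 pc4: +16 =1112
r100=1100100 pc3: +8 =1120
r101=1100101 pc4: +16 =1136
r102=1100110 pc4: +16 =1152
r103=1100111 pc5: +32 =1184
r104=1101000 pc3: +8 =1192
r105=1101001 pc4: +16 =1208
r106=1101010 pc4: +16 =1224
r107=1101011 pc5: +32 =1256
r108=1101100 pc4: +16 =1272
r109=1101101 pc5: +32 =1304
r110=1101110 pc5: +32 =1336
r111=1101111 pc6: +64 =1400
r112=1110000 pc3: +8 =1408
r113=1110001 pc4: +16 =1424
r114=1110010 pc4: +16 =1440
r115=1110011 pc5: +32 =1472
r116=1110100 pc4: +16 =1488
r117=1110101 pc5: +32 =1520
r118=1110110 pc5: +32 =1552
r119=1110111 pc6: +64 =1616
r120=1111000 pc4: +16 =1632
r121=1111001 pc5: +32 =1664
r122=1111010 pc5: +32 =1696
r123=1111011 pc6: +64 =1760
r124=1111100 pc5: +32 =1792
r125=1111101 pc6: +64 =1856

Answer: 1856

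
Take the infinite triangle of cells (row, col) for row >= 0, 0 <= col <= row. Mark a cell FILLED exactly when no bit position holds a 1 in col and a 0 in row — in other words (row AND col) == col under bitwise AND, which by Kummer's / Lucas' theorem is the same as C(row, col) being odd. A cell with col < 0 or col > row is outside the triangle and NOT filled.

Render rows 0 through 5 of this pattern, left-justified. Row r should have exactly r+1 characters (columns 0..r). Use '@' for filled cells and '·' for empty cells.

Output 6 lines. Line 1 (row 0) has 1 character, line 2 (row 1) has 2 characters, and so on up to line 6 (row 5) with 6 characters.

Answer: @
@@
@·@
@@@@
@···@
@@··@@

Derivation:
r0=0: @
r1=1: @@
r2=10: @·@
r3=11: @@@@
r4=100: @···@
r5=101: @@··@@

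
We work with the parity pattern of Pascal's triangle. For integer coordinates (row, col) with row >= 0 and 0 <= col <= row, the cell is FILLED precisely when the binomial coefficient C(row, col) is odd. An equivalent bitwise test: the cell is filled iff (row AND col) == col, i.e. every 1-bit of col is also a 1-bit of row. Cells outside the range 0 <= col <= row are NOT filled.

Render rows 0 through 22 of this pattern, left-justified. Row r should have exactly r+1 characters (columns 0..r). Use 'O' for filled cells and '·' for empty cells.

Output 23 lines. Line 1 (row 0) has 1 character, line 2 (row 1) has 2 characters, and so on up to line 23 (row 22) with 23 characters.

r0=0: O
r1=1: OO
r2=10: O·O
r3=11: OOOO
r4=100: O···O
r5=101: OO··OO
r6=110: O·O·O·O
r7=111: OOOOOOOO
r8=1000: O·······O
r9=1001: OO······OO
r10=1010: O·O·····O·O
r11=1011: OOOO····OOOO
r12=1100: O···O···O···O
r13=1101: OO··OO··OO··OO
r14=1110: O·O·O·O·O·O·O·O
r15=1111: OOOOOOOOOOOOOOOO
r16=10000: O···············O
r17=10001: OO··············OO
r18=10010: O·O·············O·O
r19=10011: OOOO············OOOO
r20=10100: O···O···········O···O
r21=10101: OO··OO··········OO··OO
r22=10110: O·O·O·O·········O·O·O·O

Answer: O
OO
O·O
OOOO
O···O
OO··OO
O·O·O·O
OOOOOOOO
O·······O
OO······OO
O·O·····O·O
OOOO····OOOO
O···O···O···O
OO··OO··OO··OO
O·O·O·O·O·O·O·O
OOOOOOOOOOOOOOOO
O···············O
OO··············OO
O·O·············O·O
OOOO············OOOO
O···O···········O···O
OO··OO··········OO··OO
O·O·O·O·········O·O·O·O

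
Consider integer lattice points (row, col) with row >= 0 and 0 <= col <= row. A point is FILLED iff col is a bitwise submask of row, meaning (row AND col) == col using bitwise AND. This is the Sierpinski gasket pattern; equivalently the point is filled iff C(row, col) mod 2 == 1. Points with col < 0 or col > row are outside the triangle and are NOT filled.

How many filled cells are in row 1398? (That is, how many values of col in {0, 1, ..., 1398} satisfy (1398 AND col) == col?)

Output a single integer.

Answer: 128

Derivation:
1398 in binary = 10101110110
popcount(1398) = number of 1-bits in 10101110110 = 7
A col c satisfies (1398 AND c) == c iff every set bit of c is also set in 1398; each of the 7 set bits of 1398 can independently be on or off in c.
count = 2^7 = 128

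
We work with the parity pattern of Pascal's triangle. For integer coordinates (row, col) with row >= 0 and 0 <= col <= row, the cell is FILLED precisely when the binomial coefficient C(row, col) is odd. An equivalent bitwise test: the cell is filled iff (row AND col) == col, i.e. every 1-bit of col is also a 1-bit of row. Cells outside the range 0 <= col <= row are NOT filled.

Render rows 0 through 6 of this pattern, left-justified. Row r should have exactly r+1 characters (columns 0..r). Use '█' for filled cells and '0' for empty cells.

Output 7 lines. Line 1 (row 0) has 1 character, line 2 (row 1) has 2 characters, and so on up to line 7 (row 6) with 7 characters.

Answer: █
██
█0█
████
█000█
██00██
█0█0█0█

Derivation:
r0=0: █
r1=1: ██
r2=10: █0█
r3=11: ████
r4=100: █000█
r5=101: ██00██
r6=110: █0█0█0█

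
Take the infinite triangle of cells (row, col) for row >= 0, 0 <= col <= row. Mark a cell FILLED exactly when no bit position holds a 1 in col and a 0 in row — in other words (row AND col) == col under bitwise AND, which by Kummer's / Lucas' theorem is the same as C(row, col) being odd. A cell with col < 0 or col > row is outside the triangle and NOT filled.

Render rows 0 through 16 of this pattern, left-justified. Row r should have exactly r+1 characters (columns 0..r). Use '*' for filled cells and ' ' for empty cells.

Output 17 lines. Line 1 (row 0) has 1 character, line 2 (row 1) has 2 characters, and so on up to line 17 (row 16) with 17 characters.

Answer: *
**
* *
****
*   *
**  **
* * * *
********
*       *
**      **
* *     * *
****    ****
*   *   *   *
**  **  **  **
* * * * * * * *
****************
*               *

Derivation:
r0=0: *
r1=1: **
r2=10: * *
r3=11: ****
r4=100: *   *
r5=101: **  **
r6=110: * * * *
r7=111: ********
r8=1000: *       *
r9=1001: **      **
r10=1010: * *     * *
r11=1011: ****    ****
r12=1100: *   *   *   *
r13=1101: **  **  **  **
r14=1110: * * * * * * * *
r15=1111: ****************
r16=10000: *               *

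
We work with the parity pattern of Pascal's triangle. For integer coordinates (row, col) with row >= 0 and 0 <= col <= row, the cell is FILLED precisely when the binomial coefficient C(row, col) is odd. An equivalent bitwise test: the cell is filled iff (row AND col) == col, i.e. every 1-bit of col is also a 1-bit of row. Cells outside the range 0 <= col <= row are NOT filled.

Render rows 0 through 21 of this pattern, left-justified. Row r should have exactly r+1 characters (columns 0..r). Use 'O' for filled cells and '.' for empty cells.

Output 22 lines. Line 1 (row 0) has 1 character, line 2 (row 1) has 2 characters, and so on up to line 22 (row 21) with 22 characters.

r0=0: O
r1=1: OO
r2=10: O.O
r3=11: OOOO
r4=100: O...O
r5=101: OO..OO
r6=110: O.O.O.O
r7=111: OOOOOOOO
r8=1000: O.......O
r9=1001: OO......OO
r10=1010: O.O.....O.O
r11=1011: OOOO....OOOO
r12=1100: O...O...O...O
r13=1101: OO..OO..OO..OO
r14=1110: O.O.O.O.O.O.O.O
r15=1111: OOOOOOOOOOOOOOOO
r16=10000: O...............O
r17=10001: OO..............OO
r18=10010: O.O.............O.O
r19=10011: OOOO............OOOO
r20=10100: O...O...........O...O
r21=10101: OO..OO..........OO..OO

Answer: O
OO
O.O
OOOO
O...O
OO..OO
O.O.O.O
OOOOOOOO
O.......O
OO......OO
O.O.....O.O
OOOO....OOOO
O...O...O...O
OO..OO..OO..OO
O.O.O.O.O.O.O.O
OOOOOOOOOOOOOOOO
O...............O
OO..............OO
O.O.............O.O
OOOO............OOOO
O...O...........O...O
OO..OO..........OO..OO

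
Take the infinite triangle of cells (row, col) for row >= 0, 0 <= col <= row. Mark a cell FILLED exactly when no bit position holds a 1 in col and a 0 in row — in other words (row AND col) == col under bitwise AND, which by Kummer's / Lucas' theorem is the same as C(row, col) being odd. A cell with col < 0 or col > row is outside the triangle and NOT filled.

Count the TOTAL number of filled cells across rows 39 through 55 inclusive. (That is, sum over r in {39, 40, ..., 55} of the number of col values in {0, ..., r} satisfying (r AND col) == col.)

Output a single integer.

Answer: 232

Derivation:
r39=100111 pc4: +16 =16
r40=101000 pc2: +4 =20
r41=101001 pc3: +8 =28
r42=101010 pc3: +8 =36
r43=101011 pc4: +16 =52
r44=101100 pc3: +8 =60
r45=101101 pc4: +16 =76
r46=101110 pc4: +16 =92
r47=101111 pc5: +32 =124
r48=110000 pc2: +4 =128
r49=110001 pc3: +8 =136
r50=110010 pc3: +8 =144
r51=110011 pc4: +16 =160
r52=110100 pc3: +8 =168
r53=110101 pc4: +16 =184
r54=110110 pc4: +16 =200
r55=110111 pc5: +32 =232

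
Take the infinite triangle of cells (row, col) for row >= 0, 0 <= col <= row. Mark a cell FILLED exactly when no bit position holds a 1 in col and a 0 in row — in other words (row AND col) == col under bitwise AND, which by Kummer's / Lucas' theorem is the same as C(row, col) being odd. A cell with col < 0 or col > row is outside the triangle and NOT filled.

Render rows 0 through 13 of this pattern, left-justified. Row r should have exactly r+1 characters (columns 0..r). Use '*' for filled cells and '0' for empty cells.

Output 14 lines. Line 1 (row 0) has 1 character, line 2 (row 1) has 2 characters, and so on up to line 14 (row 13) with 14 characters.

r0=0: *
r1=1: **
r2=10: *0*
r3=11: ****
r4=100: *000*
r5=101: **00**
r6=110: *0*0*0*
r7=111: ********
r8=1000: *0000000*
r9=1001: **000000**
r10=1010: *0*00000*0*
r11=1011: ****0000****
r12=1100: *000*000*000*
r13=1101: **00**00**00**

Answer: *
**
*0*
****
*000*
**00**
*0*0*0*
********
*0000000*
**000000**
*0*00000*0*
****0000****
*000*000*000*
**00**00**00**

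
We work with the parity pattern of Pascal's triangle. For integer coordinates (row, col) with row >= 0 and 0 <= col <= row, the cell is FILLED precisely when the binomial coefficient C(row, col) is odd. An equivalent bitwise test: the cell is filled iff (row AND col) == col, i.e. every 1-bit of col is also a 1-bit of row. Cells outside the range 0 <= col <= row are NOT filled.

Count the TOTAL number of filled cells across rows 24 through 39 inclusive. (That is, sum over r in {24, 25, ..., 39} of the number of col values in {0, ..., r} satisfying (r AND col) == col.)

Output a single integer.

Answer: 162

Derivation:
r24=11000 pc2: +4 =4
r25=11001 pc3: +8 =12
r26=11010 pc3: +8 =20
r27=11011 pc4: +16 =36
r28=11100 pc3: +8 =44
r29=11101 pc4: +16 =60
r30=11110 pc4: +16 =76
r31=11111 pc5: +32 =108
r32=100000 pc1: +2 =110
r33=100001 pc2: +4 =114
r34=100010 pc2: +4 =118
r35=100011 pc3: +8 =126
r36=100100 pc2: +4 =130
r37=100101 pc3: +8 =138
r38=100110 pc3: +8 =146
r39=100111 pc4: +16 =162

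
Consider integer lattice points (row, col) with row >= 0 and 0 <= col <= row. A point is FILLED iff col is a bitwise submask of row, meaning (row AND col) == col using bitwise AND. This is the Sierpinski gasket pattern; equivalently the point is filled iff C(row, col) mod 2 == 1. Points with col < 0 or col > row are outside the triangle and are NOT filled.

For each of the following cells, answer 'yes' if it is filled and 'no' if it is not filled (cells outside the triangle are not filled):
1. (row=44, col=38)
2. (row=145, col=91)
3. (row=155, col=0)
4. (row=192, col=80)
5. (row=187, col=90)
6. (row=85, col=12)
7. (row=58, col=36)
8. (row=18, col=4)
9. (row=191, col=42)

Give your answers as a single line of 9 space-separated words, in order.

Answer: no no yes no no no no no yes

Derivation:
(44,38): row=0b101100, col=0b100110, row AND col = 0b100100 = 36; 36 != 38 -> empty
(145,91): row=0b10010001, col=0b1011011, row AND col = 0b10001 = 17; 17 != 91 -> empty
(155,0): row=0b10011011, col=0b0, row AND col = 0b0 = 0; 0 == 0 -> filled
(192,80): row=0b11000000, col=0b1010000, row AND col = 0b1000000 = 64; 64 != 80 -> empty
(187,90): row=0b10111011, col=0b1011010, row AND col = 0b11010 = 26; 26 != 90 -> empty
(85,12): row=0b1010101, col=0b1100, row AND col = 0b100 = 4; 4 != 12 -> empty
(58,36): row=0b111010, col=0b100100, row AND col = 0b100000 = 32; 32 != 36 -> empty
(18,4): row=0b10010, col=0b100, row AND col = 0b0 = 0; 0 != 4 -> empty
(191,42): row=0b10111111, col=0b101010, row AND col = 0b101010 = 42; 42 == 42 -> filled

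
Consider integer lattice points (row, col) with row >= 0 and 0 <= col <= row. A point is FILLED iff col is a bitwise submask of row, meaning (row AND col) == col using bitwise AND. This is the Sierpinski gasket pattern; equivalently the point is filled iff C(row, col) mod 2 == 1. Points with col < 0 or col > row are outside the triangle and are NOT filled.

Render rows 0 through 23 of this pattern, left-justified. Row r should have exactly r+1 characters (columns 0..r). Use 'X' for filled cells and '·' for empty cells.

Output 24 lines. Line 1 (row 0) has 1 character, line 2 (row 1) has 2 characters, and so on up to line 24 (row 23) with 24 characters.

r0=0: X
r1=1: XX
r2=10: X·X
r3=11: XXXX
r4=100: X···X
r5=101: XX··XX
r6=110: X·X·X·X
r7=111: XXXXXXXX
r8=1000: X·······X
r9=1001: XX······XX
r10=1010: X·X·····X·X
r11=1011: XXXX····XXXX
r12=1100: X···X···X···X
r13=1101: XX··XX··XX··XX
r14=1110: X·X·X·X·X·X·X·X
r15=1111: XXXXXXXXXXXXXXXX
r16=10000: X···············X
r17=10001: XX··············XX
r18=10010: X·X·············X·X
r19=10011: XXXX············XXXX
r20=10100: X···X···········X···X
r21=10101: XX··XX··········XX··XX
r22=10110: X·X·X·X·········X·X·X·X
r23=10111: XXXXXXXX········XXXXXXXX

Answer: X
XX
X·X
XXXX
X···X
XX··XX
X·X·X·X
XXXXXXXX
X·······X
XX······XX
X·X·····X·X
XXXX····XXXX
X···X···X···X
XX··XX··XX··XX
X·X·X·X·X·X·X·X
XXXXXXXXXXXXXXXX
X···············X
XX··············XX
X·X·············X·X
XXXX············XXXX
X···X···········X···X
XX··XX··········XX··XX
X·X·X·X·········X·X·X·X
XXXXXXXX········XXXXXXXX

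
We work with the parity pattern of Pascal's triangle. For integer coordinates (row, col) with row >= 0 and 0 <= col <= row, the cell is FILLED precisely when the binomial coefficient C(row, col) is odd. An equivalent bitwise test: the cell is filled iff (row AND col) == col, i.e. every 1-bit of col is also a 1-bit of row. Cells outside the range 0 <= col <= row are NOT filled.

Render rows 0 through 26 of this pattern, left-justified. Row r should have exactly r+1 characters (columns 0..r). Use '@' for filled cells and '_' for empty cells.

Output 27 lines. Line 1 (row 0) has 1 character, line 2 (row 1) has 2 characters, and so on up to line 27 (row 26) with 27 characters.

r0=0: @
r1=1: @@
r2=10: @_@
r3=11: @@@@
r4=100: @___@
r5=101: @@__@@
r6=110: @_@_@_@
r7=111: @@@@@@@@
r8=1000: @_______@
r9=1001: @@______@@
r10=1010: @_@_____@_@
r11=1011: @@@@____@@@@
r12=1100: @___@___@___@
r13=1101: @@__@@__@@__@@
r14=1110: @_@_@_@_@_@_@_@
r15=1111: @@@@@@@@@@@@@@@@
r16=10000: @_______________@
r17=10001: @@______________@@
r18=10010: @_@_____________@_@
r19=10011: @@@@____________@@@@
r20=10100: @___@___________@___@
r21=10101: @@__@@__________@@__@@
r22=10110: @_@_@_@_________@_@_@_@
r23=10111: @@@@@@@@________@@@@@@@@
r24=11000: @_______@_______@_______@
r25=11001: @@______@@______@@______@@
r26=11010: @_@_____@_@_____@_@_____@_@

Answer: @
@@
@_@
@@@@
@___@
@@__@@
@_@_@_@
@@@@@@@@
@_______@
@@______@@
@_@_____@_@
@@@@____@@@@
@___@___@___@
@@__@@__@@__@@
@_@_@_@_@_@_@_@
@@@@@@@@@@@@@@@@
@_______________@
@@______________@@
@_@_____________@_@
@@@@____________@@@@
@___@___________@___@
@@__@@__________@@__@@
@_@_@_@_________@_@_@_@
@@@@@@@@________@@@@@@@@
@_______@_______@_______@
@@______@@______@@______@@
@_@_____@_@_____@_@_____@_@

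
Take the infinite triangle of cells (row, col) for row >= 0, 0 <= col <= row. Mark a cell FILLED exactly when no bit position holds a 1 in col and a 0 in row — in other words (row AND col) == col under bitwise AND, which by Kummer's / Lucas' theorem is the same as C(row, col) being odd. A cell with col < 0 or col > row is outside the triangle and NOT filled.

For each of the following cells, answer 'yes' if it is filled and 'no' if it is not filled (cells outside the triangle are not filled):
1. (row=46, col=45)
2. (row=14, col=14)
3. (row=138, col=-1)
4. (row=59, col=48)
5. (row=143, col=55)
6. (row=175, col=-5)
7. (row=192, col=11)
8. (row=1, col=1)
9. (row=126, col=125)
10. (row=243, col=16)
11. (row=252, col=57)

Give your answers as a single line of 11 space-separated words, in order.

(46,45): row=0b101110, col=0b101101, row AND col = 0b101100 = 44; 44 != 45 -> empty
(14,14): row=0b1110, col=0b1110, row AND col = 0b1110 = 14; 14 == 14 -> filled
(138,-1): col outside [0, 138] -> not filled
(59,48): row=0b111011, col=0b110000, row AND col = 0b110000 = 48; 48 == 48 -> filled
(143,55): row=0b10001111, col=0b110111, row AND col = 0b111 = 7; 7 != 55 -> empty
(175,-5): col outside [0, 175] -> not filled
(192,11): row=0b11000000, col=0b1011, row AND col = 0b0 = 0; 0 != 11 -> empty
(1,1): row=0b1, col=0b1, row AND col = 0b1 = 1; 1 == 1 -> filled
(126,125): row=0b1111110, col=0b1111101, row AND col = 0b1111100 = 124; 124 != 125 -> empty
(243,16): row=0b11110011, col=0b10000, row AND col = 0b10000 = 16; 16 == 16 -> filled
(252,57): row=0b11111100, col=0b111001, row AND col = 0b111000 = 56; 56 != 57 -> empty

Answer: no yes no yes no no no yes no yes no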